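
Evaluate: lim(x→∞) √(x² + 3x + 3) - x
This is an ∞-∞ indeterminate form.

Combine fractions or rationalize to convert ∞-∞ to 0/0 form:
  lim(x→∞) √(x² + 3x + 3) - x = 3/2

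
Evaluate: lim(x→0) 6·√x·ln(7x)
This is a 0·∞ indeterminate form.

Rewrite 0·∞ as a quotient (0/0 or ∞/∞ form), then apply L'Hôpital's rule:
  lim(x→0) 6·√x·ln(7x) = 0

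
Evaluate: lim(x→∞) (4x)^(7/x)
This is an exponential indeterminate form.

For exponential indeterminate forms, take the natural log:
  Let L = lim(x→∞) (4x)^(7/x)
  Then ln(L) = lim(x→∞) [exponent × ln(base)]
  Evaluate using L'Hôpital or standard limits, then exponentiate.
  L = 1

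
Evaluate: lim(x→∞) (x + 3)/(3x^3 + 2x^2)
This is an ∞/∞ indeterminate form.

Apply L'Hôpital's rule: differentiate numerator and denominator separately.
  f(x) = x + 3   ⇒   f'(x) = 1
  g(x) = 3·x^3 + 2·x^2   ⇒   g'(x) = 9·x^2 + 4·x
  lim(x→∞) f'(x)/g'(x) = lim(x→∞) (1)/(9·x^2 + 4·x)
  = 0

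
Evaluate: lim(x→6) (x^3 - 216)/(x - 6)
This is a standard limit.

Factor or rationalize the expression:
  lim(x→6) (x^3 - 216)/(x - 6) = 108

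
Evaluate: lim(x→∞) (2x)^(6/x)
This is an exponential indeterminate form.

For exponential indeterminate forms, take the natural log:
  Let L = lim(x→∞) (2x)^(6/x)
  Then ln(L) = lim(x→∞) [exponent × ln(base)]
  Evaluate using L'Hôpital or standard limits, then exponentiate.
  L = 1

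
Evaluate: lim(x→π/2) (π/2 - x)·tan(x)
This is a 0·∞ indeterminate form.

Rewrite 0·∞ as a quotient (0/0 or ∞/∞ form), then apply L'Hôpital's rule:
  lim(x→π/2) (π/2 - x)·tan(x) = 1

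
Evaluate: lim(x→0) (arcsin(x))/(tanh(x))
This is a 0/0 indeterminate form.

Apply L'Hôpital's rule: differentiate numerator and denominator separately.
  f(x) = asin(x)   ⇒   f'(x) = 1/sqrt(1 - x^2)
  g(x) = tanh(x)   ⇒   g'(x) = 1 - tanh(x)^2
  lim(x→0) f'(x)/g'(x) = lim(x→0) (1/sqrt(1 - x^2))/(1 - tanh(x)^2)
  = 1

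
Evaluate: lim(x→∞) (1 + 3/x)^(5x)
This is an exponential indeterminate form.

For exponential indeterminate forms, take the natural log:
  Let L = lim(x→∞) (1 + 3/x)^(5x)
  Then ln(L) = lim(x→∞) [exponent × ln(base)]
  Evaluate using L'Hôpital or standard limits, then exponentiate.
  L = e^(15)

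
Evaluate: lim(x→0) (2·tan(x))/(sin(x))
This is a 0/0 indeterminate form.

Apply L'Hôpital's rule: differentiate numerator and denominator separately.
  f(x) = 2·tan(x)   ⇒   f'(x) = 2·tan(x)^2 + 2
  g(x) = sin(x)   ⇒   g'(x) = cos(x)
  lim(x→0) f'(x)/g'(x) = lim(x→0) (2·tan(x)^2 + 2)/(cos(x))
  = 2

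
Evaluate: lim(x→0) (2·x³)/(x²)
This is a 0/0 indeterminate form.

Apply L'Hôpital's rule: differentiate numerator and denominator separately.
  f(x) = 2·x^3   ⇒   f'(x) = 6·x^2
  g(x) = x^2   ⇒   g'(x) = 2·x
  lim(x→0) f'(x)/g'(x) = lim(x→0) (6·x^2)/(2·x)
  = 0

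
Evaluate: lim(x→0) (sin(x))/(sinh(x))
This is a 0/0 indeterminate form.

Apply L'Hôpital's rule: differentiate numerator and denominator separately.
  f(x) = sin(x)   ⇒   f'(x) = cos(x)
  g(x) = sinh(x)   ⇒   g'(x) = cosh(x)
  lim(x→0) f'(x)/g'(x) = lim(x→0) (cos(x))/(cosh(x))
  = 1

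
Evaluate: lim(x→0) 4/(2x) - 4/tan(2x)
This is an ∞-∞ indeterminate form.

Combine fractions or rationalize to convert ∞-∞ to 0/0 form:
  lim(x→0) 4/(2x) - 4/tan(2x) = 0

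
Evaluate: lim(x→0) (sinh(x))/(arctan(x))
This is a 0/0 indeterminate form.

Apply L'Hôpital's rule: differentiate numerator and denominator separately.
  f(x) = sinh(x)   ⇒   f'(x) = cosh(x)
  g(x) = atan(x)   ⇒   g'(x) = 1/(x^2 + 1)
  lim(x→0) f'(x)/g'(x) = lim(x→0) (cosh(x))/(1/(x^2 + 1))
  = 1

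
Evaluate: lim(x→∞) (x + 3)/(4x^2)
This is an ∞/∞ indeterminate form.

Apply L'Hôpital's rule: differentiate numerator and denominator separately.
  f(x) = x + 3   ⇒   f'(x) = 1
  g(x) = 4·x^2   ⇒   g'(x) = 8·x
  lim(x→∞) f'(x)/g'(x) = lim(x→∞) (1)/(8·x)
  = 0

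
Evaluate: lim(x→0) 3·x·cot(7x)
This is a 0·∞ indeterminate form.

Rewrite 0·∞ as a quotient (0/0 or ∞/∞ form), then apply L'Hôpital's rule:
  lim(x→0) 3·x·cot(7x) = 3/7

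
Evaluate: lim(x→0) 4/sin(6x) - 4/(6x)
This is an ∞-∞ indeterminate form.

Combine fractions or rationalize to convert ∞-∞ to 0/0 form:
  lim(x→0) 4/sin(6x) - 4/(6x) = 0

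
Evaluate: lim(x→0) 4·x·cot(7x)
This is a 0·∞ indeterminate form.

Rewrite 0·∞ as a quotient (0/0 or ∞/∞ form), then apply L'Hôpital's rule:
  lim(x→0) 4·x·cot(7x) = 4/7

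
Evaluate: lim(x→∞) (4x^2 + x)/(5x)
This is an ∞/∞ indeterminate form.

Apply L'Hôpital's rule: differentiate numerator and denominator separately.
  f(x) = 4·x^2 + x   ⇒   f'(x) = 8·x + 1
  g(x) = 5·x   ⇒   g'(x) = 5
  lim(x→∞) f'(x)/g'(x) = lim(x→∞) (8·x + 1)/(5)
  = ∞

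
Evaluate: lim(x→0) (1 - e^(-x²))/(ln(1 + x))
This is a 0/0 indeterminate form.

Apply L'Hôpital's rule: differentiate numerator and denominator separately.
  f(x) = 1 - e^(-x^2)   ⇒   f'(x) = 2·x·e^(-x^2)
  g(x) = ln(x + 1)   ⇒   g'(x) = 1/(x + 1)
  lim(x→0) f'(x)/g'(x) = lim(x→0) (2·x·e^(-x^2))/(1/(x + 1))
  = 0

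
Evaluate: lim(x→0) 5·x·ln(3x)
This is a 0·∞ indeterminate form.

Rewrite 0·∞ as a quotient (0/0 or ∞/∞ form), then apply L'Hôpital's rule:
  lim(x→0) 5·x·ln(3x) = 0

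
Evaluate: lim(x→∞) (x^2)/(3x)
This is an ∞/∞ indeterminate form.

Apply L'Hôpital's rule: differentiate numerator and denominator separately.
  f(x) = x^2   ⇒   f'(x) = 2·x
  g(x) = 3·x   ⇒   g'(x) = 3
  lim(x→∞) f'(x)/g'(x) = lim(x→∞) (2·x)/(3)
  = ∞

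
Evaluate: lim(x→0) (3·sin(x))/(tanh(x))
This is a 0/0 indeterminate form.

Apply L'Hôpital's rule: differentiate numerator and denominator separately.
  f(x) = 3·sin(x)   ⇒   f'(x) = 3·cos(x)
  g(x) = tanh(x)   ⇒   g'(x) = 1 - tanh(x)^2
  lim(x→0) f'(x)/g'(x) = lim(x→0) (3·cos(x))/(1 - tanh(x)^2)
  = 3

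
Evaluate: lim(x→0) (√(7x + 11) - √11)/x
This is a standard limit.

Factor or rationalize the expression:
  lim(x→0) (√(7x + 11) - √11)/x = 7·sqrt(11)/22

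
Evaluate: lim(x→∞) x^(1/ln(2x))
This is an exponential indeterminate form.

For exponential indeterminate forms, take the natural log:
  Let L = lim(x→∞) x^(1/ln(2x))
  Then ln(L) = lim(x→∞) [exponent × ln(base)]
  Evaluate using L'Hôpital or standard limits, then exponentiate.
  L = e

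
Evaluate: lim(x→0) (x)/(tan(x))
This is a 0/0 indeterminate form.

Apply L'Hôpital's rule: differentiate numerator and denominator separately.
  f(x) = x   ⇒   f'(x) = 1
  g(x) = tan(x)   ⇒   g'(x) = tan(x)^2 + 1
  lim(x→0) f'(x)/g'(x) = lim(x→0) (1)/(tan(x)^2 + 1)
  = 1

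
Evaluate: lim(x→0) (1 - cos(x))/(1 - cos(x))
This is a 0/0 indeterminate form.

Apply L'Hôpital's rule: differentiate numerator and denominator separately.
  f(x) = 1 - cos(x)   ⇒   f'(x) = sin(x)
  g(x) = 1 - cos(x)   ⇒   g'(x) = sin(x)
  lim(x→0) f'(x)/g'(x) = lim(x→0) (sin(x))/(sin(x))
  = 1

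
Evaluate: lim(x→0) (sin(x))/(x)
This is a 0/0 indeterminate form.

Apply L'Hôpital's rule: differentiate numerator and denominator separately.
  f(x) = sin(x)   ⇒   f'(x) = cos(x)
  g(x) = x   ⇒   g'(x) = 1
  lim(x→0) f'(x)/g'(x) = lim(x→0) (cos(x))/(1)
  = 1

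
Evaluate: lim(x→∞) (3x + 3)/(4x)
This is an ∞/∞ indeterminate form.

Apply L'Hôpital's rule: differentiate numerator and denominator separately.
  f(x) = 3·x + 3   ⇒   f'(x) = 3
  g(x) = 4·x   ⇒   g'(x) = 4
  lim(x→∞) f'(x)/g'(x) = lim(x→∞) (3)/(4)
  = 3/4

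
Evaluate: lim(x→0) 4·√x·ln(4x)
This is a 0·∞ indeterminate form.

Rewrite 0·∞ as a quotient (0/0 or ∞/∞ form), then apply L'Hôpital's rule:
  lim(x→0) 4·√x·ln(4x) = 0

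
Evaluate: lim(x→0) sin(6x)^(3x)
This is an exponential indeterminate form.

For exponential indeterminate forms, take the natural log:
  Let L = lim(x→0) sin(6x)^(3x)
  Then ln(L) = lim(x→0) [exponent × ln(base)]
  Evaluate using L'Hôpital or standard limits, then exponentiate.
  L = 1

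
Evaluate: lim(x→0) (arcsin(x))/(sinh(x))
This is a 0/0 indeterminate form.

Apply L'Hôpital's rule: differentiate numerator and denominator separately.
  f(x) = asin(x)   ⇒   f'(x) = 1/sqrt(1 - x^2)
  g(x) = sinh(x)   ⇒   g'(x) = cosh(x)
  lim(x→0) f'(x)/g'(x) = lim(x→0) (1/sqrt(1 - x^2))/(cosh(x))
  = 1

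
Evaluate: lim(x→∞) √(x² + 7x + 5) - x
This is an ∞-∞ indeterminate form.

Combine fractions or rationalize to convert ∞-∞ to 0/0 form:
  lim(x→∞) √(x² + 7x + 5) - x = 7/2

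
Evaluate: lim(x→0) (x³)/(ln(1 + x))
This is a 0/0 indeterminate form.

Apply L'Hôpital's rule: differentiate numerator and denominator separately.
  f(x) = x^3   ⇒   f'(x) = 3·x^2
  g(x) = ln(x + 1)   ⇒   g'(x) = 1/(x + 1)
  lim(x→0) f'(x)/g'(x) = lim(x→0) (3·x^2)/(1/(x + 1))
  = 0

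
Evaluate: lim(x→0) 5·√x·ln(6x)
This is a 0·∞ indeterminate form.

Rewrite 0·∞ as a quotient (0/0 or ∞/∞ form), then apply L'Hôpital's rule:
  lim(x→0) 5·√x·ln(6x) = 0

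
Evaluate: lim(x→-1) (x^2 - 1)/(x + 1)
This is a standard limit.

Factor or rationalize the expression:
  lim(x→-1) (x^2 - 1)/(x + 1) = -2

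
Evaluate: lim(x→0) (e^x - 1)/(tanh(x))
This is a 0/0 indeterminate form.

Apply L'Hôpital's rule: differentiate numerator and denominator separately.
  f(x) = e^(x) - 1   ⇒   f'(x) = e^(x)
  g(x) = tanh(x)   ⇒   g'(x) = 1 - tanh(x)^2
  lim(x→0) f'(x)/g'(x) = lim(x→0) (e^(x))/(1 - tanh(x)^2)
  = 1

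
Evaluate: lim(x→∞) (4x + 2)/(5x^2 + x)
This is an ∞/∞ indeterminate form.

Apply L'Hôpital's rule: differentiate numerator and denominator separately.
  f(x) = 4·x + 2   ⇒   f'(x) = 4
  g(x) = 5·x^2 + x   ⇒   g'(x) = 10·x + 1
  lim(x→∞) f'(x)/g'(x) = lim(x→∞) (4)/(10·x + 1)
  = 0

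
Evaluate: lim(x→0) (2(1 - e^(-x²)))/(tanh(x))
This is a 0/0 indeterminate form.

Apply L'Hôpital's rule: differentiate numerator and denominator separately.
  f(x) = 2 - 2·e^(-x^2)   ⇒   f'(x) = 4·x·e^(-x^2)
  g(x) = tanh(x)   ⇒   g'(x) = 1 - tanh(x)^2
  lim(x→0) f'(x)/g'(x) = lim(x→0) (4·x·e^(-x^2))/(1 - tanh(x)^2)
  = 0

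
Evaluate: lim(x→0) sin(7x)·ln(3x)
This is a 0·∞ indeterminate form.

Rewrite 0·∞ as a quotient (0/0 or ∞/∞ form), then apply L'Hôpital's rule:
  lim(x→0) sin(7x)·ln(3x) = 0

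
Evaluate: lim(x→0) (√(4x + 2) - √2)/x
This is a standard limit.

Factor or rationalize the expression:
  lim(x→0) (√(4x + 2) - √2)/x = sqrt(2)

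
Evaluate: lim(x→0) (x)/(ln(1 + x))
This is a 0/0 indeterminate form.

Apply L'Hôpital's rule: differentiate numerator and denominator separately.
  f(x) = x   ⇒   f'(x) = 1
  g(x) = ln(x + 1)   ⇒   g'(x) = 1/(x + 1)
  lim(x→0) f'(x)/g'(x) = lim(x→0) (1)/(1/(x + 1))
  = 1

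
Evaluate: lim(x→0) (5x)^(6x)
This is an exponential indeterminate form.

For exponential indeterminate forms, take the natural log:
  Let L = lim(x→0) (5x)^(6x)
  Then ln(L) = lim(x→0) [exponent × ln(base)]
  Evaluate using L'Hôpital or standard limits, then exponentiate.
  L = 1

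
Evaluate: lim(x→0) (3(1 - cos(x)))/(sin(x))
This is a 0/0 indeterminate form.

Apply L'Hôpital's rule: differentiate numerator and denominator separately.
  f(x) = 3 - 3·cos(x)   ⇒   f'(x) = 3·sin(x)
  g(x) = sin(x)   ⇒   g'(x) = cos(x)
  lim(x→0) f'(x)/g'(x) = lim(x→0) (3·sin(x))/(cos(x))
  = 0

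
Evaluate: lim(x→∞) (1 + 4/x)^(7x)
This is an exponential indeterminate form.

For exponential indeterminate forms, take the natural log:
  Let L = lim(x→∞) (1 + 4/x)^(7x)
  Then ln(L) = lim(x→∞) [exponent × ln(base)]
  Evaluate using L'Hôpital or standard limits, then exponentiate.
  L = e^(28)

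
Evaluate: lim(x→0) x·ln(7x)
This is a 0·∞ indeterminate form.

Rewrite 0·∞ as a quotient (0/0 or ∞/∞ form), then apply L'Hôpital's rule:
  lim(x→0) x·ln(7x) = 0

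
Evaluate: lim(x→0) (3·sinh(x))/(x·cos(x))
This is a 0/0 indeterminate form.

Apply L'Hôpital's rule: differentiate numerator and denominator separately.
  f(x) = 3·sinh(x)   ⇒   f'(x) = 3·cosh(x)
  g(x) = x·cos(x)   ⇒   g'(x) = -x·sin(x) + cos(x)
  lim(x→0) f'(x)/g'(x) = lim(x→0) (3·cosh(x))/(-x·sin(x) + cos(x))
  = 3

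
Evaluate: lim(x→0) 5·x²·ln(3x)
This is a 0·∞ indeterminate form.

Rewrite 0·∞ as a quotient (0/0 or ∞/∞ form), then apply L'Hôpital's rule:
  lim(x→0) 5·x²·ln(3x) = 0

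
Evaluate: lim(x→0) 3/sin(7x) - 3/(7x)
This is an ∞-∞ indeterminate form.

Combine fractions or rationalize to convert ∞-∞ to 0/0 form:
  lim(x→0) 3/sin(7x) - 3/(7x) = 0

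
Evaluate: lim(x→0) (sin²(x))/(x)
This is a 0/0 indeterminate form.

Apply L'Hôpital's rule: differentiate numerator and denominator separately.
  f(x) = sin(x)^2   ⇒   f'(x) = 2·sin(x)·cos(x)
  g(x) = x   ⇒   g'(x) = 1
  lim(x→0) f'(x)/g'(x) = lim(x→0) (2·sin(x)·cos(x))/(1)
  = 0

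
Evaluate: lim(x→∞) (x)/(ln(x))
This is an ∞/∞ indeterminate form.

Apply L'Hôpital's rule: differentiate numerator and denominator separately.
  f(x) = x   ⇒   f'(x) = 1
  g(x) = ln(x)   ⇒   g'(x) = 1/x
  lim(x→∞) f'(x)/g'(x) = lim(x→∞) (1)/(1/x)
  = ∞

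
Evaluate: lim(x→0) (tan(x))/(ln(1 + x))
This is a 0/0 indeterminate form.

Apply L'Hôpital's rule: differentiate numerator and denominator separately.
  f(x) = tan(x)   ⇒   f'(x) = tan(x)^2 + 1
  g(x) = ln(x + 1)   ⇒   g'(x) = 1/(x + 1)
  lim(x→0) f'(x)/g'(x) = lim(x→0) (tan(x)^2 + 1)/(1/(x + 1))
  = 1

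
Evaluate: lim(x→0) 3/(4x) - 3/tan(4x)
This is an ∞-∞ indeterminate form.

Combine fractions or rationalize to convert ∞-∞ to 0/0 form:
  lim(x→0) 3/(4x) - 3/tan(4x) = 0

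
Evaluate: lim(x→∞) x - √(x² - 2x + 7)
This is an ∞-∞ indeterminate form.

Combine fractions or rationalize to convert ∞-∞ to 0/0 form:
  lim(x→∞) x - √(x² - 2x + 7) = 1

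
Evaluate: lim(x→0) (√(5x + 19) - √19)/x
This is a standard limit.

Factor or rationalize the expression:
  lim(x→0) (√(5x + 19) - √19)/x = 5·sqrt(19)/38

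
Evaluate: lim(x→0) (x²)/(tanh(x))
This is a 0/0 indeterminate form.

Apply L'Hôpital's rule: differentiate numerator and denominator separately.
  f(x) = x^2   ⇒   f'(x) = 2·x
  g(x) = tanh(x)   ⇒   g'(x) = 1 - tanh(x)^2
  lim(x→0) f'(x)/g'(x) = lim(x→0) (2·x)/(1 - tanh(x)^2)
  = 0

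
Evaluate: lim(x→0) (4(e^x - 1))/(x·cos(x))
This is a 0/0 indeterminate form.

Apply L'Hôpital's rule: differentiate numerator and denominator separately.
  f(x) = 4·e^(x) - 4   ⇒   f'(x) = 4·e^(x)
  g(x) = x·cos(x)   ⇒   g'(x) = -x·sin(x) + cos(x)
  lim(x→0) f'(x)/g'(x) = lim(x→0) (4·e^(x))/(-x·sin(x) + cos(x))
  = 4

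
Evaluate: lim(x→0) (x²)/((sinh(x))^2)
This is a 0/0 indeterminate form.

Apply L'Hôpital's rule: differentiate numerator and denominator separately.
  f(x) = x^2   ⇒   f'(x) = 2·x
  g(x) = sinh(x)^2   ⇒   g'(x) = 2·sinh(x)·cosh(x)
  lim(x→0) f'(x)/g'(x) = lim(x→0) (2·x)/(2·sinh(x)·cosh(x))
  = 1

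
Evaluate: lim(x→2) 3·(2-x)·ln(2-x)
This is a 0·∞ indeterminate form.

Rewrite 0·∞ as a quotient (0/0 or ∞/∞ form), then apply L'Hôpital's rule:
  lim(x→2) 3·(2-x)·ln(2-x) = 0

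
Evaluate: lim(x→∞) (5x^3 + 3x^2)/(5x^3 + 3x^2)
This is an ∞/∞ indeterminate form.

Apply L'Hôpital's rule: differentiate numerator and denominator separately.
  f(x) = 5·x^3 + 3·x^2   ⇒   f'(x) = 15·x^2 + 6·x
  g(x) = 5·x^3 + 3·x^2   ⇒   g'(x) = 15·x^2 + 6·x
  lim(x→∞) f'(x)/g'(x) = lim(x→∞) (15·x^2 + 6·x)/(15·x^2 + 6·x)
  = 1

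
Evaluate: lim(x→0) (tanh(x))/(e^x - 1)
This is a 0/0 indeterminate form.

Apply L'Hôpital's rule: differentiate numerator and denominator separately.
  f(x) = tanh(x)   ⇒   f'(x) = 1 - tanh(x)^2
  g(x) = e^(x) - 1   ⇒   g'(x) = e^(x)
  lim(x→0) f'(x)/g'(x) = lim(x→0) (1 - tanh(x)^2)/(e^(x))
  = 1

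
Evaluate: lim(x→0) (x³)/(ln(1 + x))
This is a 0/0 indeterminate form.

Apply L'Hôpital's rule: differentiate numerator and denominator separately.
  f(x) = x^3   ⇒   f'(x) = 3·x^2
  g(x) = ln(x + 1)   ⇒   g'(x) = 1/(x + 1)
  lim(x→0) f'(x)/g'(x) = lim(x→0) (3·x^2)/(1/(x + 1))
  = 0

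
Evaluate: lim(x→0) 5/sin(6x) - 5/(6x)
This is an ∞-∞ indeterminate form.

Combine fractions or rationalize to convert ∞-∞ to 0/0 form:
  lim(x→0) 5/sin(6x) - 5/(6x) = 0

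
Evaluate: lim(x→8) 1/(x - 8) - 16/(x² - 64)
This is an ∞-∞ indeterminate form.

Combine fractions or rationalize to convert ∞-∞ to 0/0 form:
  lim(x→8) 1/(x - 8) - 16/(x² - 64) = 1/16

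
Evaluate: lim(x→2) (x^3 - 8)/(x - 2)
This is a standard limit.

Factor or rationalize the expression:
  lim(x→2) (x^3 - 8)/(x - 2) = 12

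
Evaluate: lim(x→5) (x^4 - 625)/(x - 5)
This is a standard limit.

Factor or rationalize the expression:
  lim(x→5) (x^4 - 625)/(x - 5) = 500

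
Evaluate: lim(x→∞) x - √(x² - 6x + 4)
This is an ∞-∞ indeterminate form.

Combine fractions or rationalize to convert ∞-∞ to 0/0 form:
  lim(x→∞) x - √(x² - 6x + 4) = 3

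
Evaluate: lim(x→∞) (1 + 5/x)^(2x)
This is an exponential indeterminate form.

For exponential indeterminate forms, take the natural log:
  Let L = lim(x→∞) (1 + 5/x)^(2x)
  Then ln(L) = lim(x→∞) [exponent × ln(base)]
  Evaluate using L'Hôpital or standard limits, then exponentiate.
  L = e^(10)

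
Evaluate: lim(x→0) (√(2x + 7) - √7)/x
This is a standard limit.

Factor or rationalize the expression:
  lim(x→0) (√(2x + 7) - √7)/x = sqrt(7)/7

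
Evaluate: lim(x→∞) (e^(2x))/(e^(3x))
This is an ∞/∞ indeterminate form.

Apply L'Hôpital's rule: differentiate numerator and denominator separately.
  f(x) = e^(2·x)   ⇒   f'(x) = 2·e^(2·x)
  g(x) = e^(3·x)   ⇒   g'(x) = 3·e^(3·x)
  lim(x→∞) f'(x)/g'(x) = lim(x→∞) (2·e^(2·x))/(3·e^(3·x))
  = 0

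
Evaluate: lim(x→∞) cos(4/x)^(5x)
This is an exponential indeterminate form.

For exponential indeterminate forms, take the natural log:
  Let L = lim(x→∞) cos(4/x)^(5x)
  Then ln(L) = lim(x→∞) [exponent × ln(base)]
  Evaluate using L'Hôpital or standard limits, then exponentiate.
  L = 1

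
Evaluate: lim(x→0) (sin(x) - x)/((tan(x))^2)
This is a 0/0 indeterminate form.

Apply L'Hôpital's rule: differentiate numerator and denominator separately.
  f(x) = -x + sin(x)   ⇒   f'(x) = cos(x) - 1
  g(x) = tan(x)^2   ⇒   g'(x) = (2·tan(x)^2 + 2)·tan(x)
  lim(x→0) f'(x)/g'(x) = lim(x→0) (cos(x) - 1)/((2·tan(x)^2 + 2)·tan(x))
  = 0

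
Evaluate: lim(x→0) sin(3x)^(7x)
This is an exponential indeterminate form.

For exponential indeterminate forms, take the natural log:
  Let L = lim(x→0) sin(3x)^(7x)
  Then ln(L) = lim(x→0) [exponent × ln(base)]
  Evaluate using L'Hôpital or standard limits, then exponentiate.
  L = 1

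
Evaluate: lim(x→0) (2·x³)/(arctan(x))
This is a 0/0 indeterminate form.

Apply L'Hôpital's rule: differentiate numerator and denominator separately.
  f(x) = 2·x^3   ⇒   f'(x) = 6·x^2
  g(x) = atan(x)   ⇒   g'(x) = 1/(x^2 + 1)
  lim(x→0) f'(x)/g'(x) = lim(x→0) (6·x^2)/(1/(x^2 + 1))
  = 0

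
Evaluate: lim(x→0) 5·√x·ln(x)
This is a 0·∞ indeterminate form.

Rewrite 0·∞ as a quotient (0/0 or ∞/∞ form), then apply L'Hôpital's rule:
  lim(x→0) 5·√x·ln(x) = 0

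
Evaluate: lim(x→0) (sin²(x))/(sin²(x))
This is a 0/0 indeterminate form.

Apply L'Hôpital's rule: differentiate numerator and denominator separately.
  f(x) = sin(x)^2   ⇒   f'(x) = 2·sin(x)·cos(x)
  g(x) = sin(x)^2   ⇒   g'(x) = 2·sin(x)·cos(x)
  lim(x→0) f'(x)/g'(x) = lim(x→0) (2·sin(x)·cos(x))/(2·sin(x)·cos(x))
  = 1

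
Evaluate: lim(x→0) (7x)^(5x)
This is an exponential indeterminate form.

For exponential indeterminate forms, take the natural log:
  Let L = lim(x→0) (7x)^(5x)
  Then ln(L) = lim(x→0) [exponent × ln(base)]
  Evaluate using L'Hôpital or standard limits, then exponentiate.
  L = 1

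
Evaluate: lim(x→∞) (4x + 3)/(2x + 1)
This is an ∞/∞ indeterminate form.

Apply L'Hôpital's rule: differentiate numerator and denominator separately.
  f(x) = 4·x + 3   ⇒   f'(x) = 4
  g(x) = 2·x + 1   ⇒   g'(x) = 2
  lim(x→∞) f'(x)/g'(x) = lim(x→∞) (4)/(2)
  = 2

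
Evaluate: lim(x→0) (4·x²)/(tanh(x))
This is a 0/0 indeterminate form.

Apply L'Hôpital's rule: differentiate numerator and denominator separately.
  f(x) = 4·x^2   ⇒   f'(x) = 8·x
  g(x) = tanh(x)   ⇒   g'(x) = 1 - tanh(x)^2
  lim(x→0) f'(x)/g'(x) = lim(x→0) (8·x)/(1 - tanh(x)^2)
  = 0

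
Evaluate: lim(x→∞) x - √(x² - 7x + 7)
This is an ∞-∞ indeterminate form.

Combine fractions or rationalize to convert ∞-∞ to 0/0 form:
  lim(x→∞) x - √(x² - 7x + 7) = 7/2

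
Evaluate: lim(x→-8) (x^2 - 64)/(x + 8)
This is a standard limit.

Factor or rationalize the expression:
  lim(x→-8) (x^2 - 64)/(x + 8) = -16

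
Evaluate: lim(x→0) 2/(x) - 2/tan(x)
This is an ∞-∞ indeterminate form.

Combine fractions or rationalize to convert ∞-∞ to 0/0 form:
  lim(x→0) 2/(x) - 2/tan(x) = 0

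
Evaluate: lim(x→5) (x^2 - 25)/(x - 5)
This is a standard limit.

Factor or rationalize the expression:
  lim(x→5) (x^2 - 25)/(x - 5) = 10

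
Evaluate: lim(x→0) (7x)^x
This is an exponential indeterminate form.

For exponential indeterminate forms, take the natural log:
  Let L = lim(x→0) (7x)^x
  Then ln(L) = lim(x→0) [exponent × ln(base)]
  Evaluate using L'Hôpital or standard limits, then exponentiate.
  L = 1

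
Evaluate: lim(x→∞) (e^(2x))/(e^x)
This is an ∞/∞ indeterminate form.

Apply L'Hôpital's rule: differentiate numerator and denominator separately.
  f(x) = e^(2·x)   ⇒   f'(x) = 2·e^(2·x)
  g(x) = e^(x)   ⇒   g'(x) = e^(x)
  lim(x→∞) f'(x)/g'(x) = lim(x→∞) (2·e^(2·x))/(e^(x))
  = ∞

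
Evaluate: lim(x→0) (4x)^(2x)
This is an exponential indeterminate form.

For exponential indeterminate forms, take the natural log:
  Let L = lim(x→0) (4x)^(2x)
  Then ln(L) = lim(x→0) [exponent × ln(base)]
  Evaluate using L'Hôpital or standard limits, then exponentiate.
  L = 1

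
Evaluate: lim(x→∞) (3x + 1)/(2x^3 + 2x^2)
This is an ∞/∞ indeterminate form.

Apply L'Hôpital's rule: differentiate numerator and denominator separately.
  f(x) = 3·x + 1   ⇒   f'(x) = 3
  g(x) = 2·x^3 + 2·x^2   ⇒   g'(x) = 6·x^2 + 4·x
  lim(x→∞) f'(x)/g'(x) = lim(x→∞) (3)/(6·x^2 + 4·x)
  = 0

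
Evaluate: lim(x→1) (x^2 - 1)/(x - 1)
This is a standard limit.

Factor or rationalize the expression:
  lim(x→1) (x^2 - 1)/(x - 1) = 2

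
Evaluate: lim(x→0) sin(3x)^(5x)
This is an exponential indeterminate form.

For exponential indeterminate forms, take the natural log:
  Let L = lim(x→0) sin(3x)^(5x)
  Then ln(L) = lim(x→0) [exponent × ln(base)]
  Evaluate using L'Hôpital or standard limits, then exponentiate.
  L = 1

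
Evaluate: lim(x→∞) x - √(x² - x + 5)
This is an ∞-∞ indeterminate form.

Combine fractions or rationalize to convert ∞-∞ to 0/0 form:
  lim(x→∞) x - √(x² - x + 5) = 1/2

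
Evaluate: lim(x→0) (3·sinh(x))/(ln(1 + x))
This is a 0/0 indeterminate form.

Apply L'Hôpital's rule: differentiate numerator and denominator separately.
  f(x) = 3·sinh(x)   ⇒   f'(x) = 3·cosh(x)
  g(x) = ln(x + 1)   ⇒   g'(x) = 1/(x + 1)
  lim(x→0) f'(x)/g'(x) = lim(x→0) (3·cosh(x))/(1/(x + 1))
  = 3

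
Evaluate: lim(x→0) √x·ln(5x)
This is a 0·∞ indeterminate form.

Rewrite 0·∞ as a quotient (0/0 or ∞/∞ form), then apply L'Hôpital's rule:
  lim(x→0) √x·ln(5x) = 0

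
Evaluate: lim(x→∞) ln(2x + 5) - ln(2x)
This is an ∞-∞ indeterminate form.

Combine fractions or rationalize to convert ∞-∞ to 0/0 form:
  lim(x→∞) ln(2x + 5) - ln(2x) = 0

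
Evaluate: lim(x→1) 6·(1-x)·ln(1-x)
This is a 0·∞ indeterminate form.

Rewrite 0·∞ as a quotient (0/0 or ∞/∞ form), then apply L'Hôpital's rule:
  lim(x→1) 6·(1-x)·ln(1-x) = 0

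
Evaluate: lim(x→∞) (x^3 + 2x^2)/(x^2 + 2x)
This is an ∞/∞ indeterminate form.

Apply L'Hôpital's rule: differentiate numerator and denominator separately.
  f(x) = x^3 + 2·x^2   ⇒   f'(x) = 3·x^2 + 4·x
  g(x) = x^2 + 2·x   ⇒   g'(x) = 2·x + 2
  lim(x→∞) f'(x)/g'(x) = lim(x→∞) (3·x^2 + 4·x)/(2·x + 2)
  = ∞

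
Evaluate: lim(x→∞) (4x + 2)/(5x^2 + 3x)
This is an ∞/∞ indeterminate form.

Apply L'Hôpital's rule: differentiate numerator and denominator separately.
  f(x) = 4·x + 2   ⇒   f'(x) = 4
  g(x) = 5·x^2 + 3·x   ⇒   g'(x) = 10·x + 3
  lim(x→∞) f'(x)/g'(x) = lim(x→∞) (4)/(10·x + 3)
  = 0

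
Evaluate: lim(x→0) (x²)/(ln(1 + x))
This is a 0/0 indeterminate form.

Apply L'Hôpital's rule: differentiate numerator and denominator separately.
  f(x) = x^2   ⇒   f'(x) = 2·x
  g(x) = ln(x + 1)   ⇒   g'(x) = 1/(x + 1)
  lim(x→0) f'(x)/g'(x) = lim(x→0) (2·x)/(1/(x + 1))
  = 0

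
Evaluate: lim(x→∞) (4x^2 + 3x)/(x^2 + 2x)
This is an ∞/∞ indeterminate form.

Apply L'Hôpital's rule: differentiate numerator and denominator separately.
  f(x) = 4·x^2 + 3·x   ⇒   f'(x) = 8·x + 3
  g(x) = x^2 + 2·x   ⇒   g'(x) = 2·x + 2
  lim(x→∞) f'(x)/g'(x) = lim(x→∞) (8·x + 3)/(2·x + 2)
  = 4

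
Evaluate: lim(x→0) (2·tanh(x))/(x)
This is a 0/0 indeterminate form.

Apply L'Hôpital's rule: differentiate numerator and denominator separately.
  f(x) = 2·tanh(x)   ⇒   f'(x) = 2 - 2·tanh(x)^2
  g(x) = x   ⇒   g'(x) = 1
  lim(x→0) f'(x)/g'(x) = lim(x→0) (2 - 2·tanh(x)^2)/(1)
  = 2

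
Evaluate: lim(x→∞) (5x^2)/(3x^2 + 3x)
This is an ∞/∞ indeterminate form.

Apply L'Hôpital's rule: differentiate numerator and denominator separately.
  f(x) = 5·x^2   ⇒   f'(x) = 10·x
  g(x) = 3·x^2 + 3·x   ⇒   g'(x) = 6·x + 3
  lim(x→∞) f'(x)/g'(x) = lim(x→∞) (10·x)/(6·x + 3)
  = 5/3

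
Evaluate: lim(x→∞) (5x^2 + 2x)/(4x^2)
This is an ∞/∞ indeterminate form.

Apply L'Hôpital's rule: differentiate numerator and denominator separately.
  f(x) = 5·x^2 + 2·x   ⇒   f'(x) = 10·x + 2
  g(x) = 4·x^2   ⇒   g'(x) = 8·x
  lim(x→∞) f'(x)/g'(x) = lim(x→∞) (10·x + 2)/(8·x)
  = 5/4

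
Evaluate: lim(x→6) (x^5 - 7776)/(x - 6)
This is a standard limit.

Factor or rationalize the expression:
  lim(x→6) (x^5 - 7776)/(x - 6) = 6480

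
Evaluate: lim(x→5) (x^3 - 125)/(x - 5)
This is a standard limit.

Factor or rationalize the expression:
  lim(x→5) (x^3 - 125)/(x - 5) = 75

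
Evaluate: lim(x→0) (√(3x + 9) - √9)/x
This is a standard limit.

Factor or rationalize the expression:
  lim(x→0) (√(3x + 9) - √9)/x = 1/2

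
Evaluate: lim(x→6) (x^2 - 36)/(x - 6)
This is a standard limit.

Factor or rationalize the expression:
  lim(x→6) (x^2 - 36)/(x - 6) = 12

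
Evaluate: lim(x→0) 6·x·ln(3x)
This is a 0·∞ indeterminate form.

Rewrite 0·∞ as a quotient (0/0 or ∞/∞ form), then apply L'Hôpital's rule:
  lim(x→0) 6·x·ln(3x) = 0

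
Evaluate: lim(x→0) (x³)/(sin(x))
This is a 0/0 indeterminate form.

Apply L'Hôpital's rule: differentiate numerator and denominator separately.
  f(x) = x^3   ⇒   f'(x) = 3·x^2
  g(x) = sin(x)   ⇒   g'(x) = cos(x)
  lim(x→0) f'(x)/g'(x) = lim(x→0) (3·x^2)/(cos(x))
  = 0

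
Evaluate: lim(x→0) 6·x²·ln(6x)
This is a 0·∞ indeterminate form.

Rewrite 0·∞ as a quotient (0/0 or ∞/∞ form), then apply L'Hôpital's rule:
  lim(x→0) 6·x²·ln(6x) = 0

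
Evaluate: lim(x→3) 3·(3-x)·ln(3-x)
This is a 0·∞ indeterminate form.

Rewrite 0·∞ as a quotient (0/0 or ∞/∞ form), then apply L'Hôpital's rule:
  lim(x→3) 3·(3-x)·ln(3-x) = 0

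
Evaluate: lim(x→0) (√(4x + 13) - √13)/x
This is a standard limit.

Factor or rationalize the expression:
  lim(x→0) (√(4x + 13) - √13)/x = 2·sqrt(13)/13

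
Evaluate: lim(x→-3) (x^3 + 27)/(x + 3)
This is a standard limit.

Factor or rationalize the expression:
  lim(x→-3) (x^3 + 27)/(x + 3) = 27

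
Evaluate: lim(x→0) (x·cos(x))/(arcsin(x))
This is a 0/0 indeterminate form.

Apply L'Hôpital's rule: differentiate numerator and denominator separately.
  f(x) = x·cos(x)   ⇒   f'(x) = -x·sin(x) + cos(x)
  g(x) = asin(x)   ⇒   g'(x) = 1/sqrt(1 - x^2)
  lim(x→0) f'(x)/g'(x) = lim(x→0) (-x·sin(x) + cos(x))/(1/sqrt(1 - x^2))
  = 1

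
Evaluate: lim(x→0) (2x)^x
This is an exponential indeterminate form.

For exponential indeterminate forms, take the natural log:
  Let L = lim(x→0) (2x)^x
  Then ln(L) = lim(x→0) [exponent × ln(base)]
  Evaluate using L'Hôpital or standard limits, then exponentiate.
  L = 1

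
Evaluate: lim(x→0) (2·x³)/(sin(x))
This is a 0/0 indeterminate form.

Apply L'Hôpital's rule: differentiate numerator and denominator separately.
  f(x) = 2·x^3   ⇒   f'(x) = 6·x^2
  g(x) = sin(x)   ⇒   g'(x) = cos(x)
  lim(x→0) f'(x)/g'(x) = lim(x→0) (6·x^2)/(cos(x))
  = 0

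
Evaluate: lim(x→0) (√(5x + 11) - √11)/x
This is a standard limit.

Factor or rationalize the expression:
  lim(x→0) (√(5x + 11) - √11)/x = 5·sqrt(11)/22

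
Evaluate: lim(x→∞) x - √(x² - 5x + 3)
This is an ∞-∞ indeterminate form.

Combine fractions or rationalize to convert ∞-∞ to 0/0 form:
  lim(x→∞) x - √(x² - 5x + 3) = 5/2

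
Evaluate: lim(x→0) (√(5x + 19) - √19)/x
This is a standard limit.

Factor or rationalize the expression:
  lim(x→0) (√(5x + 19) - √19)/x = 5·sqrt(19)/38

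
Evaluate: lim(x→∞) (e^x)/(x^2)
This is an ∞/∞ indeterminate form.

Apply L'Hôpital's rule: differentiate numerator and denominator separately.
  f(x) = e^(x)   ⇒   f'(x) = e^(x)
  g(x) = x^2   ⇒   g'(x) = 2·x
  lim(x→∞) f'(x)/g'(x) = lim(x→∞) (e^(x))/(2·x)
  = ∞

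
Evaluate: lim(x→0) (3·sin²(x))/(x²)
This is a 0/0 indeterminate form.

Apply L'Hôpital's rule: differentiate numerator and denominator separately.
  f(x) = 3·sin(x)^2   ⇒   f'(x) = 6·sin(x)·cos(x)
  g(x) = x^2   ⇒   g'(x) = 2·x
  lim(x→0) f'(x)/g'(x) = lim(x→0) (6·sin(x)·cos(x))/(2·x)
  = 3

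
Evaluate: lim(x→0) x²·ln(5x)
This is a 0·∞ indeterminate form.

Rewrite 0·∞ as a quotient (0/0 or ∞/∞ form), then apply L'Hôpital's rule:
  lim(x→0) x²·ln(5x) = 0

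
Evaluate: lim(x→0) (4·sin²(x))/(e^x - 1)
This is a 0/0 indeterminate form.

Apply L'Hôpital's rule: differentiate numerator and denominator separately.
  f(x) = 4·sin(x)^2   ⇒   f'(x) = 8·sin(x)·cos(x)
  g(x) = e^(x) - 1   ⇒   g'(x) = e^(x)
  lim(x→0) f'(x)/g'(x) = lim(x→0) (8·sin(x)·cos(x))/(e^(x))
  = 0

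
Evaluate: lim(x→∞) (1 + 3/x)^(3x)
This is an exponential indeterminate form.

For exponential indeterminate forms, take the natural log:
  Let L = lim(x→∞) (1 + 3/x)^(3x)
  Then ln(L) = lim(x→∞) [exponent × ln(base)]
  Evaluate using L'Hôpital or standard limits, then exponentiate.
  L = e^(9)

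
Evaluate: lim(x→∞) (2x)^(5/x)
This is an exponential indeterminate form.

For exponential indeterminate forms, take the natural log:
  Let L = lim(x→∞) (2x)^(5/x)
  Then ln(L) = lim(x→∞) [exponent × ln(base)]
  Evaluate using L'Hôpital or standard limits, then exponentiate.
  L = 1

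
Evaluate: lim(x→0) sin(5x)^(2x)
This is an exponential indeterminate form.

For exponential indeterminate forms, take the natural log:
  Let L = lim(x→0) sin(5x)^(2x)
  Then ln(L) = lim(x→0) [exponent × ln(base)]
  Evaluate using L'Hôpital or standard limits, then exponentiate.
  L = 1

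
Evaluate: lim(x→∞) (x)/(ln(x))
This is an ∞/∞ indeterminate form.

Apply L'Hôpital's rule: differentiate numerator and denominator separately.
  f(x) = x   ⇒   f'(x) = 1
  g(x) = ln(x)   ⇒   g'(x) = 1/x
  lim(x→∞) f'(x)/g'(x) = lim(x→∞) (1)/(1/x)
  = ∞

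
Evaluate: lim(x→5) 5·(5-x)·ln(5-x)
This is a 0·∞ indeterminate form.

Rewrite 0·∞ as a quotient (0/0 or ∞/∞ form), then apply L'Hôpital's rule:
  lim(x→5) 5·(5-x)·ln(5-x) = 0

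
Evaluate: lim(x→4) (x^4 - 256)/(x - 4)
This is a standard limit.

Factor or rationalize the expression:
  lim(x→4) (x^4 - 256)/(x - 4) = 256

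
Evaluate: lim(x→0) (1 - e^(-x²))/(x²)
This is a 0/0 indeterminate form.

Apply L'Hôpital's rule: differentiate numerator and denominator separately.
  f(x) = 1 - e^(-x^2)   ⇒   f'(x) = 2·x·e^(-x^2)
  g(x) = x^2   ⇒   g'(x) = 2·x
  lim(x→0) f'(x)/g'(x) = lim(x→0) (2·x·e^(-x^2))/(2·x)
  = 1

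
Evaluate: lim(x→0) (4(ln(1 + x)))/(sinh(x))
This is a 0/0 indeterminate form.

Apply L'Hôpital's rule: differentiate numerator and denominator separately.
  f(x) = 4·ln(x + 1)   ⇒   f'(x) = 4/(x + 1)
  g(x) = sinh(x)   ⇒   g'(x) = cosh(x)
  lim(x→0) f'(x)/g'(x) = lim(x→0) (4/(x + 1))/(cosh(x))
  = 4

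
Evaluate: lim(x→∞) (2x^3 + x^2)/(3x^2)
This is an ∞/∞ indeterminate form.

Apply L'Hôpital's rule: differentiate numerator and denominator separately.
  f(x) = 2·x^3 + x^2   ⇒   f'(x) = 6·x^2 + 2·x
  g(x) = 3·x^2   ⇒   g'(x) = 6·x
  lim(x→∞) f'(x)/g'(x) = lim(x→∞) (6·x^2 + 2·x)/(6·x)
  = ∞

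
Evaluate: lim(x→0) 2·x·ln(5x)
This is a 0·∞ indeterminate form.

Rewrite 0·∞ as a quotient (0/0 or ∞/∞ form), then apply L'Hôpital's rule:
  lim(x→0) 2·x·ln(5x) = 0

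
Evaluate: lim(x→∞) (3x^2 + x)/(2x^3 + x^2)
This is an ∞/∞ indeterminate form.

Apply L'Hôpital's rule: differentiate numerator and denominator separately.
  f(x) = 3·x^2 + x   ⇒   f'(x) = 6·x + 1
  g(x) = 2·x^3 + x^2   ⇒   g'(x) = 6·x^2 + 2·x
  lim(x→∞) f'(x)/g'(x) = lim(x→∞) (6·x + 1)/(6·x^2 + 2·x)
  = 0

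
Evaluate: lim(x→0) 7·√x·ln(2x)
This is a 0·∞ indeterminate form.

Rewrite 0·∞ as a quotient (0/0 or ∞/∞ form), then apply L'Hôpital's rule:
  lim(x→0) 7·√x·ln(2x) = 0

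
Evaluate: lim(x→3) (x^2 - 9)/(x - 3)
This is a standard limit.

Factor or rationalize the expression:
  lim(x→3) (x^2 - 9)/(x - 3) = 6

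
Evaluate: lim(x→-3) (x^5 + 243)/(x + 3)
This is a standard limit.

Factor or rationalize the expression:
  lim(x→-3) (x^5 + 243)/(x + 3) = 405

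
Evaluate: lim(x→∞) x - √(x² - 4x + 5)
This is an ∞-∞ indeterminate form.

Combine fractions or rationalize to convert ∞-∞ to 0/0 form:
  lim(x→∞) x - √(x² - 4x + 5) = 2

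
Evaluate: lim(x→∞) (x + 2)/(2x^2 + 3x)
This is an ∞/∞ indeterminate form.

Apply L'Hôpital's rule: differentiate numerator and denominator separately.
  f(x) = x + 2   ⇒   f'(x) = 1
  g(x) = 2·x^2 + 3·x   ⇒   g'(x) = 4·x + 3
  lim(x→∞) f'(x)/g'(x) = lim(x→∞) (1)/(4·x + 3)
  = 0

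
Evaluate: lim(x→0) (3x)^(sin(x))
This is an exponential indeterminate form.

For exponential indeterminate forms, take the natural log:
  Let L = lim(x→0) (3x)^(sin(x))
  Then ln(L) = lim(x→0) [exponent × ln(base)]
  Evaluate using L'Hôpital or standard limits, then exponentiate.
  L = 1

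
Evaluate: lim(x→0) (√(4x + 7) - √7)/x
This is a standard limit.

Factor or rationalize the expression:
  lim(x→0) (√(4x + 7) - √7)/x = 2·sqrt(7)/7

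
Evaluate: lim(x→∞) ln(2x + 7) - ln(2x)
This is an ∞-∞ indeterminate form.

Combine fractions or rationalize to convert ∞-∞ to 0/0 form:
  lim(x→∞) ln(2x + 7) - ln(2x) = 0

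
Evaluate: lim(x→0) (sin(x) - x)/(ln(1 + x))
This is a 0/0 indeterminate form.

Apply L'Hôpital's rule: differentiate numerator and denominator separately.
  f(x) = -x + sin(x)   ⇒   f'(x) = cos(x) - 1
  g(x) = ln(x + 1)   ⇒   g'(x) = 1/(x + 1)
  lim(x→0) f'(x)/g'(x) = lim(x→0) (cos(x) - 1)/(1/(x + 1))
  = 0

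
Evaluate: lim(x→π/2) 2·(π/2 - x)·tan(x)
This is a 0·∞ indeterminate form.

Rewrite 0·∞ as a quotient (0/0 or ∞/∞ form), then apply L'Hôpital's rule:
  lim(x→π/2) 2·(π/2 - x)·tan(x) = 2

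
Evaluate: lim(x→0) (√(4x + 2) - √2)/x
This is a standard limit.

Factor or rationalize the expression:
  lim(x→0) (√(4x + 2) - √2)/x = sqrt(2)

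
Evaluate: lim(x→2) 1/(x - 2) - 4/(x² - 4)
This is an ∞-∞ indeterminate form.

Combine fractions or rationalize to convert ∞-∞ to 0/0 form:
  lim(x→2) 1/(x - 2) - 4/(x² - 4) = 1/4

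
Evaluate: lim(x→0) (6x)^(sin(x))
This is an exponential indeterminate form.

For exponential indeterminate forms, take the natural log:
  Let L = lim(x→0) (6x)^(sin(x))
  Then ln(L) = lim(x→0) [exponent × ln(base)]
  Evaluate using L'Hôpital or standard limits, then exponentiate.
  L = 1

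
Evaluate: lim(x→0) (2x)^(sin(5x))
This is an exponential indeterminate form.

For exponential indeterminate forms, take the natural log:
  Let L = lim(x→0) (2x)^(sin(5x))
  Then ln(L) = lim(x→0) [exponent × ln(base)]
  Evaluate using L'Hôpital or standard limits, then exponentiate.
  L = 1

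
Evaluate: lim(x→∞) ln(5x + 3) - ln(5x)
This is an ∞-∞ indeterminate form.

Combine fractions or rationalize to convert ∞-∞ to 0/0 form:
  lim(x→∞) ln(5x + 3) - ln(5x) = 0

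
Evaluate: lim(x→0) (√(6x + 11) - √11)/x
This is a standard limit.

Factor or rationalize the expression:
  lim(x→0) (√(6x + 11) - √11)/x = 3·sqrt(11)/11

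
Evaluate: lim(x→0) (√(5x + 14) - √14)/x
This is a standard limit.

Factor or rationalize the expression:
  lim(x→0) (√(5x + 14) - √14)/x = 5·sqrt(14)/28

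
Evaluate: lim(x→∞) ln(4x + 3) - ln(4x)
This is an ∞-∞ indeterminate form.

Combine fractions or rationalize to convert ∞-∞ to 0/0 form:
  lim(x→∞) ln(4x + 3) - ln(4x) = 0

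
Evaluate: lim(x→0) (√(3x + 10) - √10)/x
This is a standard limit.

Factor or rationalize the expression:
  lim(x→0) (√(3x + 10) - √10)/x = 3·sqrt(10)/20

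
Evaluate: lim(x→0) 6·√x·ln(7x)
This is a 0·∞ indeterminate form.

Rewrite 0·∞ as a quotient (0/0 or ∞/∞ form), then apply L'Hôpital's rule:
  lim(x→0) 6·√x·ln(7x) = 0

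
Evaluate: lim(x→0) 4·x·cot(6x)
This is a 0·∞ indeterminate form.

Rewrite 0·∞ as a quotient (0/0 or ∞/∞ form), then apply L'Hôpital's rule:
  lim(x→0) 4·x·cot(6x) = 2/3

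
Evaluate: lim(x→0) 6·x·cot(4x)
This is a 0·∞ indeterminate form.

Rewrite 0·∞ as a quotient (0/0 or ∞/∞ form), then apply L'Hôpital's rule:
  lim(x→0) 6·x·cot(4x) = 3/2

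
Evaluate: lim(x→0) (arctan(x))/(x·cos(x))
This is a 0/0 indeterminate form.

Apply L'Hôpital's rule: differentiate numerator and denominator separately.
  f(x) = atan(x)   ⇒   f'(x) = 1/(x^2 + 1)
  g(x) = x·cos(x)   ⇒   g'(x) = -x·sin(x) + cos(x)
  lim(x→0) f'(x)/g'(x) = lim(x→0) (1/(x^2 + 1))/(-x·sin(x) + cos(x))
  = 1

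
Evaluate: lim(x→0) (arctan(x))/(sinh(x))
This is a 0/0 indeterminate form.

Apply L'Hôpital's rule: differentiate numerator and denominator separately.
  f(x) = atan(x)   ⇒   f'(x) = 1/(x^2 + 1)
  g(x) = sinh(x)   ⇒   g'(x) = cosh(x)
  lim(x→0) f'(x)/g'(x) = lim(x→0) (1/(x^2 + 1))/(cosh(x))
  = 1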